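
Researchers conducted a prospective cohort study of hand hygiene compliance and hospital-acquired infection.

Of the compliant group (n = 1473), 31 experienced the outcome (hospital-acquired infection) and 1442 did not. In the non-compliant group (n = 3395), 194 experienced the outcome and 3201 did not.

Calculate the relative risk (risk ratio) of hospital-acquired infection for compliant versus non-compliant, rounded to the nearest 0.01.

From the description: a = 31, b = 1442, c = 194, d = 3201.
Risk in exposed = 31/1473 = 0.02105; risk in unexposed = 194/3395 = 0.05714.
RR = 0.02105 / 0.05714 = 0.36830
The risk is 63% lower among the exposed than among the unexposed.

0.37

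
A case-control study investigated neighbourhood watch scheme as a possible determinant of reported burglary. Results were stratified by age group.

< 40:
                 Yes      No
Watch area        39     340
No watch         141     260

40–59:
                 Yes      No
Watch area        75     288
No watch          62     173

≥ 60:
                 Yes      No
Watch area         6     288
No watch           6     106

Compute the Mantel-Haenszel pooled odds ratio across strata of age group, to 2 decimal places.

0.38

OR_MH = Σ(aᵢdᵢ/nᵢ) / Σ(bᵢcᵢ/nᵢ), where nᵢ is the stratum total.
Stratum 1 (< 40): n = 780; a·d/n = 39·260/780 = 13.0000; b·c/n = 340·141/780 = 61.4615
Stratum 2 (40–59): n = 598; a·d/n = 75·173/598 = 21.6973; b·c/n = 288·62/598 = 29.8595
Stratum 3 (≥ 60): n = 406; a·d/n = 6·106/406 = 1.5665; b·c/n = 288·6/406 = 4.2562
OR_MH = (13.0000 + 21.6973 + 1.5665) / (61.4615 + 29.8595 + 4.2562) = 36.2638 / 95.5772 = 0.37942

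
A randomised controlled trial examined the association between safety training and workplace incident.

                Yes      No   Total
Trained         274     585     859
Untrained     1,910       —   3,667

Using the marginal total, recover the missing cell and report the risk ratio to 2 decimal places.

The missing cell is in the unexposed row: 3667 − 1910 = 1757.
So a = 274, b = 585, c = 1910, d = 1757.
RR = [a/(a+b)] / [c/(c+d)] = (274/859) / (1910/3667) = 0.31898/0.52086 = 0.61240

0.61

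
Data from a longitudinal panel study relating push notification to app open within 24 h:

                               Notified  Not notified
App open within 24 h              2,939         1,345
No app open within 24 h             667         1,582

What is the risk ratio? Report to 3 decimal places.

1.774

Reading the table with exposure as columns: a = 2939 (Notified, case), b = 667 (Notified, non-case), c = 1345 (Not notified, case), d = 1582.
Risk in exposed = 2939/3606 = 0.81503; risk in unexposed = 1345/2927 = 0.45951.
RR = 0.81503 / 0.45951 = 1.77368
The risk among the exposed is 1.77 times that among the unexposed.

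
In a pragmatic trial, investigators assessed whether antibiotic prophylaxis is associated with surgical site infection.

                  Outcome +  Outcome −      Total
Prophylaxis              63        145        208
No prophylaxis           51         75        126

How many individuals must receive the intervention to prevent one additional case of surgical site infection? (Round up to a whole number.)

Risk in treated group = 63/208 = 0.30288; risk in control = 51/126 = 0.40476.
Absolute risk reduction = 0.40476 − 0.30288 = 0.10188
NNT = 1 / ARR = 1 / 0.10188 = 9.816 → round up → 10

10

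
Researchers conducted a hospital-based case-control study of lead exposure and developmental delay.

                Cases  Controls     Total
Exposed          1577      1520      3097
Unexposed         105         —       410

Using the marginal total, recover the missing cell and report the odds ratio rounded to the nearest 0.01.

The missing cell is in the unexposed row: 410 − 105 = 305.
So a = 1577, b = 1520, c = 105, d = 305.
OR = (a·d)/(b·c) = (1577 × 305) / (1520 × 105) = 480985 / 159600 = 3.01369

3.01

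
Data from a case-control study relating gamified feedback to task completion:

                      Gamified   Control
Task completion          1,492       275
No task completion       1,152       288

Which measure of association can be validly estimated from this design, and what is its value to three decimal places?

Reading the table with exposure as columns: a = 1492 (Gamified, case), b = 1152 (Gamified, non-case), c = 275 (Control, case), d = 288.
This is a case-control study: participants were sampled on outcome status, so risks in the source population cannot be estimated directly — relative risk is not valid here. The odds ratio is the appropriate measure.
OR = (a·d)/(b·c) = (1492 × 288) / (1152 × 275) = 429696 / 316800 = 1.35636

1.356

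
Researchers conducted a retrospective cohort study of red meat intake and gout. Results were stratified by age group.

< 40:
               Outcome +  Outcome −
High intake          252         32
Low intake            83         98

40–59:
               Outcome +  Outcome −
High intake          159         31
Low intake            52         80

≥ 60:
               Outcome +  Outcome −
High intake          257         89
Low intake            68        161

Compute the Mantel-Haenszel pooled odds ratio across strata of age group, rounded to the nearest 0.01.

OR_MH = Σ(aᵢdᵢ/nᵢ) / Σ(bᵢcᵢ/nᵢ), where nᵢ is the stratum total.
Stratum 1 (< 40): n = 465; a·d/n = 252·98/465 = 53.1097; b·c/n = 32·83/465 = 5.7118
Stratum 2 (40–59): n = 322; a·d/n = 159·80/322 = 39.5031; b·c/n = 31·52/322 = 5.0062
Stratum 3 (≥ 60): n = 575; a·d/n = 257·161/575 = 71.9600; b·c/n = 89·68/575 = 10.5252
OR_MH = (53.1097 + 39.5031 + 71.9600) / (5.7118 + 5.0062 + 10.5252) = 164.5728 / 21.2433 = 7.74706

7.75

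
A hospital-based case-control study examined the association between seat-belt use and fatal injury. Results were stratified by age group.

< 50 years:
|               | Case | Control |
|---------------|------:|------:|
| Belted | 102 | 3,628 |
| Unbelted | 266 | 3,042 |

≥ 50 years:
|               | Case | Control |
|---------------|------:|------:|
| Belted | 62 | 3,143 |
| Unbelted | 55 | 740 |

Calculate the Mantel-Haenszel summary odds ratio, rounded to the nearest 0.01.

0.31

OR_MH = Σ(aᵢdᵢ/nᵢ) / Σ(bᵢcᵢ/nᵢ), where nᵢ is the stratum total.
Stratum 1 (< 50 years): n = 7038; a·d/n = 102·3042/7038 = 44.0870; b·c/n = 3628·266/7038 = 137.1196
Stratum 2 (≥ 50 years): n = 4000; a·d/n = 62·740/4000 = 11.4700; b·c/n = 3143·55/4000 = 43.2163
OR_MH = (44.0870 + 11.4700) / (137.1196 + 43.2163) = 55.5570 / 180.3359 = 0.30807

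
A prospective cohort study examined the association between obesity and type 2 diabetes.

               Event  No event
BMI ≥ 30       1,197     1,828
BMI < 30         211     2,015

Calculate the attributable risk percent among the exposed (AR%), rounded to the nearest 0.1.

Cells: a = 1197, b = 1828, c = 211, d = 2015.
Risk in exposed = 1197/3025 = 0.39570; risk in unexposed = 211/2226 = 0.09479.
RR = 0.39570/0.09479 = 4.17457
AR% = (RR − 1)/RR × 100 = (4.17457 − 1)/4.17457 × 100 = 76.0454%

76.0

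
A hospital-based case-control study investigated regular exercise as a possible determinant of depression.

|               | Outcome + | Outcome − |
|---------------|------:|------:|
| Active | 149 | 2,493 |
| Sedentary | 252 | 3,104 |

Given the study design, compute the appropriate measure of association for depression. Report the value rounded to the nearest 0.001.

0.736

Cells: a = 149, b = 2493, c = 252, d = 3104.
This is a hospital-based case-control study: participants were sampled on outcome status, so risks in the source population cannot be estimated directly — relative risk is not valid here. The odds ratio is the appropriate measure.
OR = (a·d)/(b·c) = (149 × 3104) / (2493 × 252) = 462496 / 628236 = 0.73618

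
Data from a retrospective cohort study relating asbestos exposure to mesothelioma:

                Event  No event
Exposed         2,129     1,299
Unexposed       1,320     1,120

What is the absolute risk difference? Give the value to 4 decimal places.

Cells: a = 2129, b = 1299, c = 1320, d = 1120.
Risk in exposed = 2129/3428 = 0.621062; risk in unexposed = 1320/2440 = 0.540984.
Risk difference = 0.621062 − 0.540984 = 0.080078

0.0801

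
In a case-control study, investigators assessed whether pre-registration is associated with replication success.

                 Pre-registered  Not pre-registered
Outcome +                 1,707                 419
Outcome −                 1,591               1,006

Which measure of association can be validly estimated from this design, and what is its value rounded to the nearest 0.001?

2.576

Reading the table with exposure as columns: a = 1707 (Pre-registered, case), b = 1591 (Pre-registered, non-case), c = 419 (Not pre-registered, case), d = 1006.
This is a case-control study: participants were sampled on outcome status, so risks in the source population cannot be estimated directly — relative risk is not valid here. The odds ratio is the appropriate measure.
OR = (a·d)/(b·c) = (1707 × 1006) / (1591 × 419) = 1717242 / 666629 = 2.57601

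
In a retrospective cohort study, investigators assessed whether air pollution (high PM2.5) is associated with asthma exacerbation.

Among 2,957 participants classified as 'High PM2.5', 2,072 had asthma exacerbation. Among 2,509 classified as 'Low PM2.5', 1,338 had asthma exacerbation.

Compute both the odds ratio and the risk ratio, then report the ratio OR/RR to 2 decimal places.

1.56

From the description: a = 2072, b = 885, c = 1338, d = 1171.
OR = (2072·1171)/(885·1338) = 2426312/1184130 = 2.04903
Risk in exposed = 2072/2957 = 0.70071; risk in unexposed = 1338/2509 = 0.53328; RR = 1.31396
OR/RR = 2.04903 / 1.31396 = 1.55942
The outcome is not rare, so the OR lies further from 1 than the RR.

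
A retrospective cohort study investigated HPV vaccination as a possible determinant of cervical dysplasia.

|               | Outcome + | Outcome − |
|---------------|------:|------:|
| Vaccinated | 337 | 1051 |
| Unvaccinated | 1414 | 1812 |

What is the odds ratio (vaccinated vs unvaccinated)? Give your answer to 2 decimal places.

Cells: a = 337, b = 1051, c = 1414, d = 1812.
OR = (a·d)/(b·c) = (337 × 1812) / (1051 × 1414) = 610644 / 1486114 = 0.41090
Exposure is associated with lower odds of cervical dysplasia (OR = 0.41 < 1).

0.41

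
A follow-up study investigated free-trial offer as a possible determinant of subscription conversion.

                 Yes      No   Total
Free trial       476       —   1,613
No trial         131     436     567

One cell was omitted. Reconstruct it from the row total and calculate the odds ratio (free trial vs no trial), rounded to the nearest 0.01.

1.39

The missing cell is in the exposed row: 1613 − 476 = 1137.
So a = 476, b = 1137, c = 131, d = 436.
OR = (a·d)/(b·c) = (476 × 436) / (1137 × 131) = 207536 / 148947 = 1.39335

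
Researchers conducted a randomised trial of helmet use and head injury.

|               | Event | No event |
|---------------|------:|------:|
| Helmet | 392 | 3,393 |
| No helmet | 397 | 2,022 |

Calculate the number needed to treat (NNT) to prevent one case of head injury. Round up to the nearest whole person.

17

Risk in treated group = 392/3785 = 0.10357; risk in control = 397/2419 = 0.16412.
Absolute risk reduction = 0.16412 − 0.10357 = 0.06055
NNT = 1 / ARR = 1 / 0.06055 = 16.515 → round up → 17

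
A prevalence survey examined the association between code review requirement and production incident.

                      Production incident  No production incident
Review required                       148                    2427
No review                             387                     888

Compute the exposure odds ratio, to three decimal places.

0.140

Cells: a = 148, b = 2427, c = 387, d = 888.
OR = (a·d)/(b·c) = (148 × 888) / (2427 × 387) = 131424 / 939249 = 0.13992
Exposure is associated with lower odds of production incident (OR = 0.14 < 1).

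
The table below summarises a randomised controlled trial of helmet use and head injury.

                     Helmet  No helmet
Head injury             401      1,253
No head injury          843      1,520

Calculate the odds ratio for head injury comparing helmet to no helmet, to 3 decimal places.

0.577

Reading the table with exposure as columns: a = 401 (Helmet, case), b = 843 (Helmet, non-case), c = 1253 (No helmet, case), d = 1520.
OR = (a·d)/(b·c) = (401 × 1520) / (843 × 1253) = 609520 / 1056279 = 0.57704
Exposure is associated with lower odds of head injury (OR = 0.58 < 1).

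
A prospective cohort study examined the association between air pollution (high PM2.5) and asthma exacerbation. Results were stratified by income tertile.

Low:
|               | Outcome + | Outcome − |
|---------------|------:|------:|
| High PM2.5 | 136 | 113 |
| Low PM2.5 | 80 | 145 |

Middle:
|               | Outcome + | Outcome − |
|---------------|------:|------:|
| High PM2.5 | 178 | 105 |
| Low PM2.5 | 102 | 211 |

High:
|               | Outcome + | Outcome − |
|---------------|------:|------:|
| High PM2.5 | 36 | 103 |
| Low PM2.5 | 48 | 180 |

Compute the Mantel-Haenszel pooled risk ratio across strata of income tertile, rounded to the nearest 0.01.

1.66

RR_MH = Σ(aᵢ·n₀ᵢ/nᵢ) / Σ(cᵢ·n₁ᵢ/nᵢ), with n₁ᵢ = aᵢ+bᵢ (exposed), n₀ᵢ = cᵢ+dᵢ (unexposed), nᵢ = n₁ᵢ+n₀ᵢ.
Stratum 1 (Low): n₁ = 249, n₀ = 225, n = 474; a·n₀/n = 136·225/474 = 64.5570; c·n₁/n = 80·249/474 = 42.0253
Stratum 2 (Middle): n₁ = 283, n₀ = 313, n = 596; a·n₀/n = 178·313/596 = 93.4799; c·n₁/n = 102·283/596 = 48.4329
Stratum 3 (High): n₁ = 139, n₀ = 228, n = 367; a·n₀/n = 36·228/367 = 22.3651; c·n₁/n = 48·139/367 = 18.1798
RR_MH = (64.5570 + 93.4799 + 22.3651) / (42.0253 + 48.4329 + 18.1798) = 180.4020 / 108.6380 = 1.66058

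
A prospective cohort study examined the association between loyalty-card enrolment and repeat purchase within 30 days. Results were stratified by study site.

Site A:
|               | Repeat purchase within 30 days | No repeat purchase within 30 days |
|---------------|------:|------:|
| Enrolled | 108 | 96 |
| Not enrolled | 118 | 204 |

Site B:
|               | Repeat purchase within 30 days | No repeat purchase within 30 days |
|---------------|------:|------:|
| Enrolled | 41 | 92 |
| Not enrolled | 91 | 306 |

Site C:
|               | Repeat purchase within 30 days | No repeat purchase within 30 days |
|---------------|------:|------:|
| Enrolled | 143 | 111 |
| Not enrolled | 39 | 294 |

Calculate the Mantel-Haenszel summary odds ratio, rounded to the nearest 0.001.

3.068

OR_MH = Σ(aᵢdᵢ/nᵢ) / Σ(bᵢcᵢ/nᵢ), where nᵢ is the stratum total.
Stratum 1 (Site A): n = 526; a·d/n = 108·204/526 = 41.8859; b·c/n = 96·118/526 = 21.5361
Stratum 2 (Site B): n = 530; a·d/n = 41·306/530 = 23.6717; b·c/n = 92·91/530 = 15.7962
Stratum 3 (Site C): n = 587; a·d/n = 143·294/587 = 71.6218; b·c/n = 111·39/587 = 7.3748
OR_MH = (41.8859 + 23.6717 + 71.6218) / (21.5361 + 15.7962 + 7.3748) = 137.1794 / 44.7071 = 3.06840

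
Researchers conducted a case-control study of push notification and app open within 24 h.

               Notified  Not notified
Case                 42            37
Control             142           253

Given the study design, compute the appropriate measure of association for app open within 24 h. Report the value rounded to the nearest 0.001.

2.022

Reading the table with exposure as columns: a = 42 (Notified, case), b = 142 (Notified, non-case), c = 37 (Not notified, case), d = 253.
This is a case-control study: participants were sampled on outcome status, so risks in the source population cannot be estimated directly — relative risk is not valid here. The odds ratio is the appropriate measure.
OR = (a·d)/(b·c) = (42 × 253) / (142 × 37) = 10626 / 5254 = 2.02246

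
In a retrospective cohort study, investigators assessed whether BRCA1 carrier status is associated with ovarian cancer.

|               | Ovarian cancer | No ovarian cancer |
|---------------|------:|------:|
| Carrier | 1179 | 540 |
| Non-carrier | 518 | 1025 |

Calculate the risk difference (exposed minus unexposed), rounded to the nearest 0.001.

Cells: a = 1179, b = 540, c = 518, d = 1025.
Risk in exposed = 1179/1719 = 0.685864; risk in unexposed = 518/1543 = 0.335710.
Risk difference = 0.685864 − 0.335710 = 0.350154

0.350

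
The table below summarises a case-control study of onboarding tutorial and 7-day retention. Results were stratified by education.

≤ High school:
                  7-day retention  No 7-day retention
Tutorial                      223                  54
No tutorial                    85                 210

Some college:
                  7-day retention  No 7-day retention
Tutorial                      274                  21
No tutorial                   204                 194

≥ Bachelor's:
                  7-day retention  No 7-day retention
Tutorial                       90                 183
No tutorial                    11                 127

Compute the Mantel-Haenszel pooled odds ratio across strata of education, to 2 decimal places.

OR_MH = Σ(aᵢdᵢ/nᵢ) / Σ(bᵢcᵢ/nᵢ), where nᵢ is the stratum total.
Stratum 1 (≤ High school): n = 572; a·d/n = 223·210/572 = 81.8706; b·c/n = 54·85/572 = 8.0245
Stratum 2 (Some college): n = 693; a·d/n = 274·194/693 = 76.7042; b·c/n = 21·204/693 = 6.1818
Stratum 3 (≥ Bachelor's): n = 411; a·d/n = 90·127/411 = 27.8102; b·c/n = 183·11/411 = 4.8978
OR_MH = (81.8706 + 76.7042 + 27.8102) / (8.0245 + 6.1818 + 4.8978) = 186.3850 / 19.1041 = 9.75628

9.76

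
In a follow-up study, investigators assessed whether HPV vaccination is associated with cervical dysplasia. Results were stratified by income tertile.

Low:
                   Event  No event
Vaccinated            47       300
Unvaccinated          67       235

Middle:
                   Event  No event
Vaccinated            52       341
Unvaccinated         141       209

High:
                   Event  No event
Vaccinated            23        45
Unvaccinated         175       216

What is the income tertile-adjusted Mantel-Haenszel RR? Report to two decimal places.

0.48

RR_MH = Σ(aᵢ·n₀ᵢ/nᵢ) / Σ(cᵢ·n₁ᵢ/nᵢ), with n₁ᵢ = aᵢ+bᵢ (exposed), n₀ᵢ = cᵢ+dᵢ (unexposed), nᵢ = n₁ᵢ+n₀ᵢ.
Stratum 1 (Low): n₁ = 347, n₀ = 302, n = 649; a·n₀/n = 47·302/649 = 21.8706; c·n₁/n = 67·347/649 = 35.8228
Stratum 2 (Middle): n₁ = 393, n₀ = 350, n = 743; a·n₀/n = 52·350/743 = 24.4953; c·n₁/n = 141·393/743 = 74.5801
Stratum 3 (High): n₁ = 68, n₀ = 391, n = 459; a·n₀/n = 23·391/459 = 19.5926; c·n₁/n = 175·68/459 = 25.9259
RR_MH = (21.8706 + 24.4953 + 19.5926) / (35.8228 + 74.5801 + 25.9259) = 65.9585 / 136.3288 = 0.48382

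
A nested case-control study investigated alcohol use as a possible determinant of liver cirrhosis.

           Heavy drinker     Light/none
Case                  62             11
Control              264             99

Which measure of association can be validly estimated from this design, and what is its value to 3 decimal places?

2.114

Reading the table with exposure as columns: a = 62 (Heavy drinker, case), b = 264 (Heavy drinker, non-case), c = 11 (Light/none, case), d = 99.
This is a nested case-control study: participants were sampled on outcome status, so risks in the source population cannot be estimated directly — relative risk is not valid here. The odds ratio is the appropriate measure.
OR = (a·d)/(b·c) = (62 × 99) / (264 × 11) = 6138 / 2904 = 2.11364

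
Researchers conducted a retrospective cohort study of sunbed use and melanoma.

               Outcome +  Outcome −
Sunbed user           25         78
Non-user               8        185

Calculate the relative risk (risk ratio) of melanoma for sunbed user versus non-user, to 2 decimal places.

5.86

Cells: a = 25, b = 78, c = 8, d = 185.
Risk in exposed = 25/103 = 0.24272; risk in unexposed = 8/193 = 0.04145.
RR = 0.24272 / 0.04145 = 5.85558
The risk among the exposed is 5.86 times that among the unexposed.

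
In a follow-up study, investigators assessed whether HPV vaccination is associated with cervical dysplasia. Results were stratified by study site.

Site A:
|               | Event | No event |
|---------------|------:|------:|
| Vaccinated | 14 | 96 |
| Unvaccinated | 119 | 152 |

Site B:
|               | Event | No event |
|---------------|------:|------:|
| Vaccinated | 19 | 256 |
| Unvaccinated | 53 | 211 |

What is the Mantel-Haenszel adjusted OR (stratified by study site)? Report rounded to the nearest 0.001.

0.236

OR_MH = Σ(aᵢdᵢ/nᵢ) / Σ(bᵢcᵢ/nᵢ), where nᵢ is the stratum total.
Stratum 1 (Site A): n = 381; a·d/n = 14·152/381 = 5.5853; b·c/n = 96·119/381 = 29.9843
Stratum 2 (Site B): n = 539; a·d/n = 19·211/539 = 7.4378; b·c/n = 256·53/539 = 25.1725
OR_MH = (5.5853 + 7.4378) / (29.9843 + 25.1725) = 13.0231 / 55.1568 = 0.23611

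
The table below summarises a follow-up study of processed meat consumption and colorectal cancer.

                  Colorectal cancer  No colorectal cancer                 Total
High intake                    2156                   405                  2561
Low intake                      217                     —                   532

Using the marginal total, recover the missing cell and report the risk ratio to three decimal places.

2.064

The missing cell is in the unexposed row: 532 − 217 = 315.
So a = 2156, b = 405, c = 217, d = 315.
RR = [a/(a+b)] / [c/(c+d)] = (2156/2561) / (217/532) = 0.84186/0.40789 = 2.06391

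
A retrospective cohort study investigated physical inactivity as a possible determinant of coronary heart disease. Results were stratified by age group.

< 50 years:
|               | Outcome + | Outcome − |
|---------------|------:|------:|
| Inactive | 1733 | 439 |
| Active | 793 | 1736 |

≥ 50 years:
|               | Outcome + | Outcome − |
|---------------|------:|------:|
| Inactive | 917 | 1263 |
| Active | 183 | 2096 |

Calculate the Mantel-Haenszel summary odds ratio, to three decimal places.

OR_MH = Σ(aᵢdᵢ/nᵢ) / Σ(bᵢcᵢ/nᵢ), where nᵢ is the stratum total.
Stratum 1 (< 50 years): n = 4701; a·d/n = 1733·1736/4701 = 639.9677; b·c/n = 439·793/4701 = 74.0538
Stratum 2 (≥ 50 years): n = 4459; a·d/n = 917·2096/4459 = 431.0455; b·c/n = 1263·183/4459 = 51.8343
OR_MH = (639.9677 + 431.0455) / (74.0538 + 51.8343) = 1071.0132 / 125.8881 = 8.50766

8.508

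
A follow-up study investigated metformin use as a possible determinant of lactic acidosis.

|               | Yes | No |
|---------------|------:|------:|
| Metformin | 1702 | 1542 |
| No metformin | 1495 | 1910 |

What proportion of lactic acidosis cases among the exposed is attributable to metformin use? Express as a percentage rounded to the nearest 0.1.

Cells: a = 1702, b = 1542, c = 1495, d = 1910.
Risk in exposed = 1702/3244 = 0.52466; risk in unexposed = 1495/3405 = 0.43906.
RR = 0.52466/0.43906 = 1.19496
AR% = (RR − 1)/RR × 100 = (1.19496 − 1)/1.19496 × 100 = 16.3154%

16.3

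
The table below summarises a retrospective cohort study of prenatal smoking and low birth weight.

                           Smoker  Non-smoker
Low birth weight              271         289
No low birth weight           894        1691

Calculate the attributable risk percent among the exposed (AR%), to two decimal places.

37.25

Reading the table with exposure as columns: a = 271 (Smoker, case), b = 894 (Smoker, non-case), c = 289 (Non-smoker, case), d = 1691.
Risk in exposed = 271/1165 = 0.23262; risk in unexposed = 289/1980 = 0.14596.
RR = 0.23262/0.14596 = 1.59372
AR% = (RR − 1)/RR × 100 = (1.59372 − 1)/1.59372 × 100 = 37.2535%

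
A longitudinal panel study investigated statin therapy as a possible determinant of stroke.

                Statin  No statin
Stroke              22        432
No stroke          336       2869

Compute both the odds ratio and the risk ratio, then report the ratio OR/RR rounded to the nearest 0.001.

0.926

Reading the table with exposure as columns: a = 22 (Statin, case), b = 336 (Statin, non-case), c = 432 (No statin, case), d = 2869.
OR = (22·2869)/(336·432) = 63118/145152 = 0.43484
Risk in exposed = 22/358 = 0.06145; risk in unexposed = 432/3301 = 0.13087; RR = 0.46957
OR/RR = 0.43484 / 0.46957 = 0.92604
The outcome is not rare, so the OR lies further from 1 than the RR.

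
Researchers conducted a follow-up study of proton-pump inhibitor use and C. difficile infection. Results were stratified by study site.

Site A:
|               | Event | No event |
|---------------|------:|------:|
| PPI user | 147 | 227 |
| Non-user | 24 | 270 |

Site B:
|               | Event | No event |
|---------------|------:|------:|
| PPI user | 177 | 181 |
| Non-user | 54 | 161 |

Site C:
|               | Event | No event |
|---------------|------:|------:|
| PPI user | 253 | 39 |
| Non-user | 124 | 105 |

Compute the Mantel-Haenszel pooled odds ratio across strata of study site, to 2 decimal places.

4.64

OR_MH = Σ(aᵢdᵢ/nᵢ) / Σ(bᵢcᵢ/nᵢ), where nᵢ is the stratum total.
Stratum 1 (Site A): n = 668; a·d/n = 147·270/668 = 59.4162; b·c/n = 227·24/668 = 8.1557
Stratum 2 (Site B): n = 573; a·d/n = 177·161/573 = 49.7330; b·c/n = 181·54/573 = 17.0576
Stratum 3 (Site C): n = 521; a·d/n = 253·105/521 = 50.9885; b·c/n = 39·124/521 = 9.2821
OR_MH = (59.4162 + 49.7330 + 50.9885) / (8.1557 + 17.0576 + 9.2821) = 160.1376 / 34.4954 = 4.64229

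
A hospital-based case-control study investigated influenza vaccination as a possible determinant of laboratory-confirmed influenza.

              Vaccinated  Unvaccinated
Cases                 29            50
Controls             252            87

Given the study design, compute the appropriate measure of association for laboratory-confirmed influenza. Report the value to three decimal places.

0.200

Reading the table with exposure as columns: a = 29 (Vaccinated, case), b = 252 (Vaccinated, non-case), c = 50 (Unvaccinated, case), d = 87.
This is a hospital-based case-control study: participants were sampled on outcome status, so risks in the source population cannot be estimated directly — relative risk is not valid here. The odds ratio is the appropriate measure.
OR = (a·d)/(b·c) = (29 × 87) / (252 × 50) = 2523 / 12600 = 0.20024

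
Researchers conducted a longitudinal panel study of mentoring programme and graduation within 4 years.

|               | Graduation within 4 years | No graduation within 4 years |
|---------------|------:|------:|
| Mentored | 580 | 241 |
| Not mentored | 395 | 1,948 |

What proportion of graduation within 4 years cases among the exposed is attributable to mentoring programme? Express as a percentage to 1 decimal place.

Cells: a = 580, b = 241, c = 395, d = 1948.
Risk in exposed = 580/821 = 0.70646; risk in unexposed = 395/2343 = 0.16859.
RR = 0.70646/0.16859 = 4.19044
AR% = (RR − 1)/RR × 100 = (4.19044 − 1)/4.19044 × 100 = 76.1362%

76.1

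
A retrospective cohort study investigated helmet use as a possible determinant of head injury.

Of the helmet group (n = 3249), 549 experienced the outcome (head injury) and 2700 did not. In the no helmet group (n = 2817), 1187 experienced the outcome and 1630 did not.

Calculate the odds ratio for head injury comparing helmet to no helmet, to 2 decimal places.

From the description: a = 549, b = 2700, c = 1187, d = 1630.
OR = (a·d)/(b·c) = (549 × 1630) / (2700 × 1187) = 894870 / 3204900 = 0.27922
Exposure is associated with lower odds of head injury (OR = 0.28 < 1).

0.28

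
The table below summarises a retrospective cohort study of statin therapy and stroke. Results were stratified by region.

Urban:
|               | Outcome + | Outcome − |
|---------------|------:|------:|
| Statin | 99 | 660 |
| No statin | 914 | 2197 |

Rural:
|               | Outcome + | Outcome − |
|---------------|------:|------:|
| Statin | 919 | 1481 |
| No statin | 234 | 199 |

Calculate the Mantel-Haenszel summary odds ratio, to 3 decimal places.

OR_MH = Σ(aᵢdᵢ/nᵢ) / Σ(bᵢcᵢ/nᵢ), where nᵢ is the stratum total.
Stratum 1 (Urban): n = 3870; a·d/n = 99·2197/3870 = 56.2023; b·c/n = 660·914/3870 = 155.8760
Stratum 2 (Rural): n = 2833; a·d/n = 919·199/2833 = 64.5538; b·c/n = 1481·234/2833 = 122.3276
OR_MH = (56.2023 + 64.5538) / (155.8760 + 122.3276) = 120.7562 / 278.2035 = 0.43406

0.434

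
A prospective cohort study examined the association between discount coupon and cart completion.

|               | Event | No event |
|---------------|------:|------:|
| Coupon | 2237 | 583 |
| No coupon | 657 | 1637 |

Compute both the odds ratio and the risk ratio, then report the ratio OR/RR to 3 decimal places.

Cells: a = 2237, b = 583, c = 657, d = 1637.
OR = (2237·1637)/(583·657) = 3661969/383031 = 9.56050
Risk in exposed = 2237/2820 = 0.79326; risk in unexposed = 657/2294 = 0.28640; RR = 2.76978
OR/RR = 9.56050 / 2.76978 = 3.45172
The outcome is not rare, so the OR lies further from 1 than the RR.

3.452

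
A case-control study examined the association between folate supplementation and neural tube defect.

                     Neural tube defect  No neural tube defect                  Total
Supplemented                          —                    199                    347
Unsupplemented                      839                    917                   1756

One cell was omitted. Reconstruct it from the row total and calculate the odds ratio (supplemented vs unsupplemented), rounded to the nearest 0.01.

The missing cell is in the exposed row: 347 − 199 = 148.
So a = 148, b = 199, c = 839, d = 917.
OR = (a·d)/(b·c) = (148 × 917) / (199 × 839) = 135716 / 166961 = 0.81286

0.81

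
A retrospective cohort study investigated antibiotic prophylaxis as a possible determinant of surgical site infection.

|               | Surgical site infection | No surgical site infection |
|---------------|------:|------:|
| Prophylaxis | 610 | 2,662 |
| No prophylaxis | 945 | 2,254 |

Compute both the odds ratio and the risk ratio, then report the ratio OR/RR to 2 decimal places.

0.87

Cells: a = 610, b = 2662, c = 945, d = 2254.
OR = (610·2254)/(2662·945) = 1374940/2515590 = 0.54657
Risk in exposed = 610/3272 = 0.18643; risk in unexposed = 945/3199 = 0.29540; RR = 0.63110
OR/RR = 0.54657 / 0.63110 = 0.86605
The outcome is not rare, so the OR lies further from 1 than the RR.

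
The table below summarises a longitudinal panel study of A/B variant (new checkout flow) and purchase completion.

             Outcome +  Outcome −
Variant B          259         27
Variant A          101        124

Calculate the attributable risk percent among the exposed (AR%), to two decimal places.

Cells: a = 259, b = 27, c = 101, d = 124.
Risk in exposed = 259/286 = 0.90559; risk in unexposed = 101/225 = 0.44889.
RR = 0.90559/0.44889 = 2.01741
AR% = (RR − 1)/RR × 100 = (2.01741 − 1)/2.01741 × 100 = 50.4316%

50.43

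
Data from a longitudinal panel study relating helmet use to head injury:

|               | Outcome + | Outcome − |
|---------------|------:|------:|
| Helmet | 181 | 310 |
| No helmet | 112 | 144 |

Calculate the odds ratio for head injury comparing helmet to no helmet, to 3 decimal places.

0.751

Cells: a = 181, b = 310, c = 112, d = 144.
OR = (a·d)/(b·c) = (181 × 144) / (310 × 112) = 26064 / 34720 = 0.75069
Exposure is associated with lower odds of head injury (OR = 0.75 < 1).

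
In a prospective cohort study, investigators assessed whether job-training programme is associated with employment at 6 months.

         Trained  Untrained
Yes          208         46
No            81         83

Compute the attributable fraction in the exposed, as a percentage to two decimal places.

Reading the table with exposure as columns: a = 208 (Trained, case), b = 81 (Trained, non-case), c = 46 (Untrained, case), d = 83.
Risk in exposed = 208/289 = 0.71972; risk in unexposed = 46/129 = 0.35659.
RR = 0.71972/0.35659 = 2.01835
AR% = (RR − 1)/RR × 100 = (2.01835 − 1)/2.01835 × 100 = 50.4547%

50.45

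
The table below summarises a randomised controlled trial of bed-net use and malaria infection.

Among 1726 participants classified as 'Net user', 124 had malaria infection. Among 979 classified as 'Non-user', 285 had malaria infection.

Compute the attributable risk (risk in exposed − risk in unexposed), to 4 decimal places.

-0.2193

From the description: a = 124, b = 1602, c = 285, d = 694.
Risk in exposed = 124/1726 = 0.071842; risk in unexposed = 285/979 = 0.291113.
Risk difference = 0.071842 − 0.291113 = -0.219271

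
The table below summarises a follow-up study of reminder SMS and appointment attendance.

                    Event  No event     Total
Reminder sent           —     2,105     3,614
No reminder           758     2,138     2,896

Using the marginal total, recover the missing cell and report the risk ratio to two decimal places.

1.60

The missing cell is in the exposed row: 3614 − 2105 = 1509.
So a = 1509, b = 2105, c = 758, d = 2138.
RR = [a/(a+b)] / [c/(c+d)] = (1509/3614) / (758/2896) = 0.41754/0.26174 = 1.59526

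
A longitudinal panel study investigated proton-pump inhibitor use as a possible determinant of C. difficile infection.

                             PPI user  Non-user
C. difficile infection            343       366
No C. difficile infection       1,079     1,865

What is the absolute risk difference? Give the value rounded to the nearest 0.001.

Reading the table with exposure as columns: a = 343 (PPI user, case), b = 1079 (PPI user, non-case), c = 366 (Non-user, case), d = 1865.
Risk in exposed = 343/1422 = 0.241210; risk in unexposed = 366/2231 = 0.164052.
Risk difference = 0.241210 − 0.164052 = 0.077158

0.077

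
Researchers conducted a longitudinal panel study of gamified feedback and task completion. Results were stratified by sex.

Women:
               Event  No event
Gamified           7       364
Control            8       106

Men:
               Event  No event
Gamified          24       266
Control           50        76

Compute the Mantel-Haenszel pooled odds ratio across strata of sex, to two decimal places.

OR_MH = Σ(aᵢdᵢ/nᵢ) / Σ(bᵢcᵢ/nᵢ), where nᵢ is the stratum total.
Stratum 1 (Women): n = 485; a·d/n = 7·106/485 = 1.5299; b·c/n = 364·8/485 = 6.0041
Stratum 2 (Men): n = 416; a·d/n = 24·76/416 = 4.3846; b·c/n = 266·50/416 = 31.9712
OR_MH = (1.5299 + 4.3846) / (6.0041 + 31.9712) = 5.9145 / 37.9753 = 0.15575

0.16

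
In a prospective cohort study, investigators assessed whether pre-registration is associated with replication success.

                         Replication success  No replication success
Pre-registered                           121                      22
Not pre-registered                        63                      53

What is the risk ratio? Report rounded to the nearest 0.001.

1.558

Cells: a = 121, b = 22, c = 63, d = 53.
Risk in exposed = 121/143 = 0.84615; risk in unexposed = 63/116 = 0.54310.
RR = 0.84615 / 0.54310 = 1.55800
The risk among the exposed is 1.56 times that among the unexposed.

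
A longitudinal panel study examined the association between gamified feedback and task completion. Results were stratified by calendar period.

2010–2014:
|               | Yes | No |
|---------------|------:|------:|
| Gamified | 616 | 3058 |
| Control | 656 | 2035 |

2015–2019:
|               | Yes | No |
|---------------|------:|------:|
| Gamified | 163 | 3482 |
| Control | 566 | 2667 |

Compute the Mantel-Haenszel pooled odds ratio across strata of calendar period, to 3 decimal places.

OR_MH = Σ(aᵢdᵢ/nᵢ) / Σ(bᵢcᵢ/nᵢ), where nᵢ is the stratum total.
Stratum 1 (2010–2014): n = 6365; a·d/n = 616·2035/6365 = 196.9458; b·c/n = 3058·656/6365 = 315.1686
Stratum 2 (2015–2019): n = 6878; a·d/n = 163·2667/6878 = 63.2046; b·c/n = 3482·566/6878 = 286.5385
OR_MH = (196.9458 + 63.2046) / (315.1686 + 286.5385) = 260.1504 / 601.7071 = 0.43235

0.432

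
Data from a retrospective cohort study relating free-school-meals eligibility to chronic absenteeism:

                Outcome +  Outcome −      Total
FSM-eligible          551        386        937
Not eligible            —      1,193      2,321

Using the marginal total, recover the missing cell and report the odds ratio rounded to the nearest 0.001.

1.510

The missing cell is in the unexposed row: 2321 − 1193 = 1128.
So a = 551, b = 386, c = 1128, d = 1193.
OR = (a·d)/(b·c) = (551 × 1193) / (386 × 1128) = 657343 / 435408 = 1.50972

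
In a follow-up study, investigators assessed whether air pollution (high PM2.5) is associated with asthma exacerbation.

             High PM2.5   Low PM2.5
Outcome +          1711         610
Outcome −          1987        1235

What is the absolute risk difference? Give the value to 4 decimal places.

0.1321

Reading the table with exposure as columns: a = 1711 (High PM2.5, case), b = 1987 (High PM2.5, non-case), c = 610 (Low PM2.5, case), d = 1235.
Risk in exposed = 1711/3698 = 0.462683; risk in unexposed = 610/1845 = 0.330623.
Risk difference = 0.462683 − 0.330623 = 0.132059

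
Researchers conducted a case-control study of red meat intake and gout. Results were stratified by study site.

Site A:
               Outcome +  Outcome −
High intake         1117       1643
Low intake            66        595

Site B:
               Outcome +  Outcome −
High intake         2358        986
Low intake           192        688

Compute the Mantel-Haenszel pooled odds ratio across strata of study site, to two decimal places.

OR_MH = Σ(aᵢdᵢ/nᵢ) / Σ(bᵢcᵢ/nᵢ), where nᵢ is the stratum total.
Stratum 1 (Site A): n = 3421; a·d/n = 1117·595/3421 = 194.2751; b·c/n = 1643·66/3421 = 31.6977
Stratum 2 (Site B): n = 4224; a·d/n = 2358·688/4224 = 384.0682; b·c/n = 986·192/4224 = 44.8182
OR_MH = (194.2751 + 384.0682) / (31.6977 + 44.8182) = 578.3432 / 76.5159 = 7.55847

7.56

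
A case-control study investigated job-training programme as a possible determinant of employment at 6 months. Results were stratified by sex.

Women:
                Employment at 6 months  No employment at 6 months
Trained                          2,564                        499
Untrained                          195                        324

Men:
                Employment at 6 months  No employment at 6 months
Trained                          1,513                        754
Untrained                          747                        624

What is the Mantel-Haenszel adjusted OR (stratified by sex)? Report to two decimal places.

OR_MH = Σ(aᵢdᵢ/nᵢ) / Σ(bᵢcᵢ/nᵢ), where nᵢ is the stratum total.
Stratum 1 (Women): n = 3582; a·d/n = 2564·324/3582 = 231.9196; b·c/n = 499·195/3582 = 27.1650
Stratum 2 (Men): n = 3638; a·d/n = 1513·624/3638 = 259.5140; b·c/n = 754·747/3638 = 154.8208
OR_MH = (231.9196 + 259.5140) / (27.1650 + 154.8208) = 491.4336 / 181.9858 = 2.70040

2.70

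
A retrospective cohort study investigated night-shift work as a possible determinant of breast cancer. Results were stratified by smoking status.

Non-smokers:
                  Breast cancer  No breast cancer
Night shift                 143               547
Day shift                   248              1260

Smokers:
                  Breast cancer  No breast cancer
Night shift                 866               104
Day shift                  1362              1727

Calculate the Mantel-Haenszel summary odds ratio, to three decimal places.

4.662

OR_MH = Σ(aᵢdᵢ/nᵢ) / Σ(bᵢcᵢ/nᵢ), where nᵢ is the stratum total.
Stratum 1 (Non-smokers): n = 2198; a·d/n = 143·1260/2198 = 81.9745; b·c/n = 547·248/2198 = 61.7179
Stratum 2 (Smokers): n = 4059; a·d/n = 866·1727/4059 = 368.4607; b·c/n = 104·1362/4059 = 34.8973
OR_MH = (81.9745 + 368.4607) / (61.7179 + 34.8973) = 450.4352 / 96.6152 = 4.66216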